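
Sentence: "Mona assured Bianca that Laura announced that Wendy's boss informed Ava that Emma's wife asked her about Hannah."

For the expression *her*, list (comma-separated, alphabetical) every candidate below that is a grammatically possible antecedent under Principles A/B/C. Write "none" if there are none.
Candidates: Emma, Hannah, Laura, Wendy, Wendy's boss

*her* is a pronoun; Principle B requires it to be free in its binding domain — the clause headed by 'asked'.
— Emma: possessor inside the subject DP of the clause headed by 'asked'; does not c-command the pronoun — Principle B does not apply; allowed.
— Hannah: second object of the clause headed by 'asked'; is c-commanded by the pronoun; coreference would bind this R-expression — blocked (Principle C).
— Laura: subject of the clause headed by 'announced'; c-commands the pronoun but lies outside its binding domain — allowed.
— Wendy: possessor inside the subject DP of the clause headed by 'informed'; does not c-command the pronoun — Principle B does not apply; allowed.
— Wendy's boss: subject of the clause headed by 'informed'; c-commands the pronoun but lies outside its binding domain — allowed.

Emma, Laura, Wendy, Wendy's boss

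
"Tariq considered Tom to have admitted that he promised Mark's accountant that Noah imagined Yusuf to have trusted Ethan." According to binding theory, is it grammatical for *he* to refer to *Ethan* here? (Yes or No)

No

*Ethan* is an R-expression; Principle C requires it to be free (not bound by any c-commanding expression).
— he: subject of the clause headed by 'promised'; the pronoun c-commands the R-expression — coreference blocked (Principle C).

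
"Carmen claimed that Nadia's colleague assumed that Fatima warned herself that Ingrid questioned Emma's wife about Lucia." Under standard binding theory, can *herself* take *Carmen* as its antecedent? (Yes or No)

*herself* is a reflexive; Principle A requires it to be bound within its binding domain — the clause headed by 'warned'.
— Carmen: subject of the matrix clause; c-commands the reflexive but lies outside its binding domain — cannot bind it (Principle A).

No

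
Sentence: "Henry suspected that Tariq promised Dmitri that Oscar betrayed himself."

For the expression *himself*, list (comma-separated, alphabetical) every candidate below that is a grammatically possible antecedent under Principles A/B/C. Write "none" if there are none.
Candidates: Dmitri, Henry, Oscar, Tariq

Oscar

*himself* is a reflexive; Principle A requires it to be bound within its binding domain — the clause headed by 'betrayed'.
— Dmitri: object of the clause headed by 'promised'; c-commands the reflexive but lies outside its binding domain — cannot bind it (Principle A).
— Henry: subject of the matrix clause; c-commands the reflexive but lies outside its binding domain — cannot bind it (Principle A).
— Oscar: subject of the clause headed by 'betrayed'; c-commands the reflexive within its binding domain — allowed (Principle A).
— Tariq: subject of the clause headed by 'promised'; c-commands the reflexive but lies outside its binding domain — cannot bind it (Principle A).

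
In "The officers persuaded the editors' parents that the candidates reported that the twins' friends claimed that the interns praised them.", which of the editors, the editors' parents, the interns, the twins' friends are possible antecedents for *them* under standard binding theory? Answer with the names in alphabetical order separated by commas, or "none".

*them* is a pronoun; Principle B requires it to be free in its binding domain — the clause headed by 'praised'.
— the editors: possessor inside the object DP of the matrix clause; does not c-command the pronoun — Principle B does not apply; allowed.
— the editors' parents: object of the matrix clause; c-commands the pronoun but lies outside its binding domain — allowed.
— the interns: subject of the clause headed by 'praised'; c-commands the pronoun within its binding domain — blocked (Principle B).
— the twins' friends: subject of the clause headed by 'claimed'; c-commands the pronoun but lies outside its binding domain — allowed.

the editors, the editors' parents, the twins' friends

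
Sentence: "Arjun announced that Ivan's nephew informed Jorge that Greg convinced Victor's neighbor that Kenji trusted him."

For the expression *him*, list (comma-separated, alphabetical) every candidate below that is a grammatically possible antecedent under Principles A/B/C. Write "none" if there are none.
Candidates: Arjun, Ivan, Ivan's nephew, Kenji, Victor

*him* is a pronoun; Principle B requires it to be free in its binding domain — the clause headed by 'trusted'.
— Arjun: subject of the matrix clause; c-commands the pronoun but lies outside its binding domain — allowed.
— Ivan: possessor inside the subject DP of the clause headed by 'informed'; does not c-command the pronoun — Principle B does not apply; allowed.
— Ivan's nephew: subject of the clause headed by 'informed'; c-commands the pronoun but lies outside its binding domain — allowed.
— Kenji: subject of the clause headed by 'trusted'; c-commands the pronoun within its binding domain — blocked (Principle B).
— Victor: possessor inside the object DP of the clause headed by 'convinced'; does not c-command the pronoun — Principle B does not apply; allowed.

Arjun, Ivan, Ivan's nephew, Victor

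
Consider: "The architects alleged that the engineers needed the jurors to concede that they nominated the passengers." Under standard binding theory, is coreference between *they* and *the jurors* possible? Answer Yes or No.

Yes

*the jurors* is an R-expression; Principle C requires it to be free (not bound by any c-commanding expression).
— they: subject of the clause headed by 'nominated'; the pronoun does not c-command the R-expression — coreference allowed.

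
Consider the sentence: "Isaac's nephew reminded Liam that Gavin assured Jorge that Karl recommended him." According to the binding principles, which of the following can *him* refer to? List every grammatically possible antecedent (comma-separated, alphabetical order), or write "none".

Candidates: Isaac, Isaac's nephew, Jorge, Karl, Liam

Isaac, Isaac's nephew, Jorge, Liam

*him* is a pronoun; Principle B requires it to be free in its binding domain — the clause headed by 'recommended'.
— Isaac: possessor inside the subject DP of the matrix clause; does not c-command the pronoun — Principle B does not apply; allowed.
— Isaac's nephew: subject of the matrix clause; c-commands the pronoun but lies outside its binding domain — allowed.
— Jorge: object of the clause headed by 'assured'; c-commands the pronoun but lies outside its binding domain — allowed.
— Karl: subject of the clause headed by 'recommended'; c-commands the pronoun within its binding domain — blocked (Principle B).
— Liam: object of the matrix clause; c-commands the pronoun but lies outside its binding domain — allowed.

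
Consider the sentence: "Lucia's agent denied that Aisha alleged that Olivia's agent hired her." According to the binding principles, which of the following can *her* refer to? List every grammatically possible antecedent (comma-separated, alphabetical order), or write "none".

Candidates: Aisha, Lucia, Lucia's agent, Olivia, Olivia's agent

Aisha, Lucia, Lucia's agent, Olivia

*her* is a pronoun; Principle B requires it to be free in its binding domain — the clause headed by 'hired'.
— Aisha: subject of the clause headed by 'alleged'; c-commands the pronoun but lies outside its binding domain — allowed.
— Lucia: possessor inside the subject DP of the matrix clause; does not c-command the pronoun — Principle B does not apply; allowed.
— Lucia's agent: subject of the matrix clause; c-commands the pronoun but lies outside its binding domain — allowed.
— Olivia: possessor inside the subject DP of the clause headed by 'hired'; does not c-command the pronoun — Principle B does not apply; allowed.
— Olivia's agent: subject of the clause headed by 'hired'; c-commands the pronoun within its binding domain — blocked (Principle B).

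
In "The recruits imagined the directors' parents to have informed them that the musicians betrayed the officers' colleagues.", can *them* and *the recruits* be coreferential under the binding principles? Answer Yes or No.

Yes

*the recruits* is an R-expression; Principle C requires it to be free (not bound by any c-commanding expression).
— them: object of the clause headed by 'informed'; the pronoun does not c-command the R-expression — coreference allowed.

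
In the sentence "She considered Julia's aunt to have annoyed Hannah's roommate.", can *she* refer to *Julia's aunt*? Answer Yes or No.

*she* is a pronoun; Principle B requires it to be free in its binding domain — the matrix clause.
— Julia's aunt: subject of the clause headed by 'annoyed'; is c-commanded by the pronoun; coreference would bind this R-expression — blocked (Principle C).

No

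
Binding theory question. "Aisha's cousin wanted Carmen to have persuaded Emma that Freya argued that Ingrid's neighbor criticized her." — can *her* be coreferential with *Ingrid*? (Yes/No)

*her* is a pronoun; Principle B requires it to be free in its binding domain — the clause headed by 'criticized'.
— Ingrid: possessor inside the subject DP of the clause headed by 'criticized'; does not c-command the pronoun — Principle B does not apply; allowed.

Yes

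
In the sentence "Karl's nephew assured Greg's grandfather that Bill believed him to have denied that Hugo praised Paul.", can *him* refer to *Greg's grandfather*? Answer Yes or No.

Yes

*him* is a pronoun; Principle B requires it to be free in its binding domain — the clause headed by 'believed'.
— Greg's grandfather: object of the matrix clause; c-commands the pronoun but lies outside its binding domain — allowed.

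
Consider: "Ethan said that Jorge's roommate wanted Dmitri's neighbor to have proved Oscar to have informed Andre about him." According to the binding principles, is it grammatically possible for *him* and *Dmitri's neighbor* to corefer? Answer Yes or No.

Yes

*him* is a pronoun; Principle B requires it to be free in its binding domain — the clause headed by 'informed'.
— Dmitri's neighbor: subject of the clause headed by 'proved'; c-commands the pronoun but lies outside its binding domain — allowed.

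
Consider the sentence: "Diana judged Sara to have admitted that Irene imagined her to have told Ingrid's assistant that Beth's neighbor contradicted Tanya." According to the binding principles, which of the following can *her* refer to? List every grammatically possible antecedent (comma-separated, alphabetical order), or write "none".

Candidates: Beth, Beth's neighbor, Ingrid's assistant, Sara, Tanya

Sara

*her* is a pronoun; Principle B requires it to be free in its binding domain — the clause headed by 'imagined'.
— Beth: possessor inside the subject DP of the clause headed by 'contradicted'; is c-commanded by the pronoun; coreference would bind this R-expression — blocked (Principle C).
— Beth's neighbor: subject of the clause headed by 'contradicted'; is c-commanded by the pronoun; coreference would bind this R-expression — blocked (Principle C).
— Ingrid's assistant: object of the clause headed by 'told'; is c-commanded by the pronoun; coreference would bind this R-expression — blocked (Principle C).
— Sara: subject of the clause headed by 'admitted'; c-commands the pronoun but lies outside its binding domain — allowed.
— Tanya: object of the clause headed by 'contradicted'; is c-commanded by the pronoun; coreference would bind this R-expression — blocked (Principle C).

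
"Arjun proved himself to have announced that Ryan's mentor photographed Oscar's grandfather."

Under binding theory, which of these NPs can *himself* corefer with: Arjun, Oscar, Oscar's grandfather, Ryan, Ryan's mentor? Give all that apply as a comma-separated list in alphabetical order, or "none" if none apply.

*himself* is a reflexive; Principle A requires it to be bound within its binding domain — the matrix clause.
— Arjun: subject of the matrix clause; c-commands the reflexive within its binding domain — allowed (Principle A).
— Oscar: possessor inside the object DP of the clause headed by 'photographed'; does not c-command the reflexive — cannot bind it (Principle A).
— Oscar's grandfather: object of the clause headed by 'photographed'; does not c-command the reflexive — cannot bind it (Principle A).
— Ryan: possessor inside the subject DP of the clause headed by 'photographed'; does not c-command the reflexive — cannot bind it (Principle A).
— Ryan's mentor: subject of the clause headed by 'photographed'; does not c-command the reflexive — cannot bind it (Principle A).

Arjun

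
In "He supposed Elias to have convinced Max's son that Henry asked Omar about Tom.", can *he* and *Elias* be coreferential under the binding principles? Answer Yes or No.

*Elias* is an R-expression; Principle C requires it to be free (not bound by any c-commanding expression).
— he: subject of the matrix clause; the pronoun c-commands the R-expression — coreference blocked (Principle C).

No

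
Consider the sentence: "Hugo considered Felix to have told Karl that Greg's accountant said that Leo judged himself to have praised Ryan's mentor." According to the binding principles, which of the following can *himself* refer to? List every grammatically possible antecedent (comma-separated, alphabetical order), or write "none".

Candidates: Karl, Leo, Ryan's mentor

Leo

*himself* is a reflexive; Principle A requires it to be bound within its binding domain — the clause headed by 'judged'.
— Karl: object of the clause headed by 'told'; c-commands the reflexive but lies outside its binding domain — cannot bind it (Principle A).
— Leo: subject of the clause headed by 'judged'; c-commands the reflexive within its binding domain — allowed (Principle A).
— Ryan's mentor: object of the clause headed by 'praised'; does not c-command the reflexive — cannot bind it (Principle A).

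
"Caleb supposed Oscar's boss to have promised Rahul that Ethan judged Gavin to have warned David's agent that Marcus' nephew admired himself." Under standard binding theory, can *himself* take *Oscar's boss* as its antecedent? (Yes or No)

No

*himself* is a reflexive; Principle A requires it to be bound within its binding domain — the clause headed by 'admired'.
— Oscar's boss: subject of the clause headed by 'promised'; c-commands the reflexive but lies outside its binding domain — cannot bind it (Principle A).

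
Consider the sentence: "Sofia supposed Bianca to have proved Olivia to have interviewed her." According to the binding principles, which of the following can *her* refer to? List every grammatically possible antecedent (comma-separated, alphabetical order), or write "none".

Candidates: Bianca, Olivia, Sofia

*her* is a pronoun; Principle B requires it to be free in its binding domain — the clause headed by 'interviewed'.
— Bianca: subject of the clause headed by 'proved'; c-commands the pronoun but lies outside its binding domain — allowed.
— Olivia: subject of the clause headed by 'interviewed'; c-commands the pronoun within its binding domain — blocked (Principle B).
— Sofia: subject of the matrix clause; c-commands the pronoun but lies outside its binding domain — allowed.

Bianca, Sofia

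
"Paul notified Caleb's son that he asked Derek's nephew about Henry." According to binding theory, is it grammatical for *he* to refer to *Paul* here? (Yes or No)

Yes

*Paul* is an R-expression; Principle C requires it to be free (not bound by any c-commanding expression).
— he: subject of the clause headed by 'asked'; the pronoun does not c-command the R-expression — coreference allowed.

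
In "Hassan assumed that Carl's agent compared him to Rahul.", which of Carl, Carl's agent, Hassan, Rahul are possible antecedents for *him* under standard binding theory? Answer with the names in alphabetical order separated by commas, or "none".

Carl, Hassan

*him* is a pronoun; Principle B requires it to be free in its binding domain — the clause headed by 'compared'.
— Carl: possessor inside the subject DP of the clause headed by 'compared'; does not c-command the pronoun — Principle B does not apply; allowed.
— Carl's agent: subject of the clause headed by 'compared'; c-commands the pronoun within its binding domain — blocked (Principle B).
— Hassan: subject of the matrix clause; c-commands the pronoun but lies outside its binding domain — allowed.
— Rahul: second object of the clause headed by 'compared'; is c-commanded by the pronoun; coreference would bind this R-expression — blocked (Principle C).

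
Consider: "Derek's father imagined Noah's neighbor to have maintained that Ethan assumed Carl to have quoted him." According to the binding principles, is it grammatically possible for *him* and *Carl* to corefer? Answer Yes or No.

*him* is a pronoun; Principle B requires it to be free in its binding domain — the clause headed by 'quoted'.
— Carl: subject of the clause headed by 'quoted'; c-commands the pronoun within its binding domain — blocked (Principle B).

No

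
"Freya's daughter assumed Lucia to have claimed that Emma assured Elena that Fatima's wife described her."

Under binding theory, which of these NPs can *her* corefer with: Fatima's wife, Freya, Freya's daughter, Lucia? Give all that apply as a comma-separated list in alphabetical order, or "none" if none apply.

Freya, Freya's daughter, Lucia

*her* is a pronoun; Principle B requires it to be free in its binding domain — the clause headed by 'described'.
— Fatima's wife: subject of the clause headed by 'described'; c-commands the pronoun within its binding domain — blocked (Principle B).
— Freya: possessor inside the subject DP of the matrix clause; does not c-command the pronoun — Principle B does not apply; allowed.
— Freya's daughter: subject of the matrix clause; c-commands the pronoun but lies outside its binding domain — allowed.
— Lucia: subject of the clause headed by 'claimed'; c-commands the pronoun but lies outside its binding domain — allowed.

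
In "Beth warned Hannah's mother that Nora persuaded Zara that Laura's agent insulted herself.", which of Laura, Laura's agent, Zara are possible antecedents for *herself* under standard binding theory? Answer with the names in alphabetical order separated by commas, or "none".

*herself* is a reflexive; Principle A requires it to be bound within its binding domain — the clause headed by 'insulted'.
— Laura: possessor inside the subject DP of the clause headed by 'insulted'; does not c-command the reflexive — cannot bind it (Principle A).
— Laura's agent: subject of the clause headed by 'insulted'; c-commands the reflexive within its binding domain — allowed (Principle A).
— Zara: object of the clause headed by 'persuaded'; c-commands the reflexive but lies outside its binding domain — cannot bind it (Principle A).

Laura's agent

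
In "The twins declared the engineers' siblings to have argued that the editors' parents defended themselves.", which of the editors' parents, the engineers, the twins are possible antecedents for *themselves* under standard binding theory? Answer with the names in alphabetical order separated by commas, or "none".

the editors' parents

*themselves* is a reflexive; Principle A requires it to be bound within its binding domain — the clause headed by 'defended'.
— the editors' parents: subject of the clause headed by 'defended'; c-commands the reflexive within its binding domain — allowed (Principle A).
— the engineers: possessor inside the subject DP of the clause headed by 'argued'; does not c-command the reflexive — cannot bind it (Principle A).
— the twins: subject of the matrix clause; c-commands the reflexive but lies outside its binding domain — cannot bind it (Principle A).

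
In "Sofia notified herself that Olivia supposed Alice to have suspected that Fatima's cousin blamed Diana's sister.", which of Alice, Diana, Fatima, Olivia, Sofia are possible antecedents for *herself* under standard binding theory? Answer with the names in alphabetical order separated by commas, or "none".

*herself* is a reflexive; Principle A requires it to be bound within its binding domain — the matrix clause.
— Alice: subject of the clause headed by 'suspected'; does not c-command the reflexive — cannot bind it (Principle A).
— Diana: possessor inside the object DP of the clause headed by 'blamed'; does not c-command the reflexive — cannot bind it (Principle A).
— Fatima: possessor inside the subject DP of the clause headed by 'blamed'; does not c-command the reflexive — cannot bind it (Principle A).
— Olivia: subject of the clause headed by 'supposed'; does not c-command the reflexive — cannot bind it (Principle A).
— Sofia: subject of the matrix clause; c-commands the reflexive within its binding domain — allowed (Principle A).

Sofia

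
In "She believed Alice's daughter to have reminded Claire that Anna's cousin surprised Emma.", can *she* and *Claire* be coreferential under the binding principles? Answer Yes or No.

*Claire* is an R-expression; Principle C requires it to be free (not bound by any c-commanding expression).
— she: subject of the matrix clause; the pronoun c-commands the R-expression — coreference blocked (Principle C).

No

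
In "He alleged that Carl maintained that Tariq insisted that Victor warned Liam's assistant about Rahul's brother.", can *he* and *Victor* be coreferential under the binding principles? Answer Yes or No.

No

*Victor* is an R-expression; Principle C requires it to be free (not bound by any c-commanding expression).
— he: subject of the matrix clause; the pronoun c-commands the R-expression — coreference blocked (Principle C).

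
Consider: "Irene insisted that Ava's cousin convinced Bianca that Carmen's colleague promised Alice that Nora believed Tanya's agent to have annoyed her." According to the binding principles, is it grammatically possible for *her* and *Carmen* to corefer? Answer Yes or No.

Yes

*her* is a pronoun; Principle B requires it to be free in its binding domain — the clause headed by 'annoyed'.
— Carmen: possessor inside the subject DP of the clause headed by 'promised'; does not c-command the pronoun — Principle B does not apply; allowed.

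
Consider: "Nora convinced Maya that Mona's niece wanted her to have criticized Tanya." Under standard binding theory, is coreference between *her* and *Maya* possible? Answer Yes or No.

Yes

*Maya* is an R-expression; Principle C requires it to be free (not bound by any c-commanding expression).
— her: subject of the clause headed by 'criticized'; the pronoun does not c-command the R-expression — coreference allowed.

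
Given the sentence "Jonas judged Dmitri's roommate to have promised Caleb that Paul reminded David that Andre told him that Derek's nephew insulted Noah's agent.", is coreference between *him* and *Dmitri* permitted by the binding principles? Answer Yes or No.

*him* is a pronoun; Principle B requires it to be free in its binding domain — the clause headed by 'told'.
— Dmitri: possessor inside the subject DP of the clause headed by 'promised'; does not c-command the pronoun — Principle B does not apply; allowed.

Yes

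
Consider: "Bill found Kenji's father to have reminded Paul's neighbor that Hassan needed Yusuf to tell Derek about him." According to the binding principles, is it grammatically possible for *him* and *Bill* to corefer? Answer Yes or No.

Yes

*him* is a pronoun; Principle B requires it to be free in its binding domain — the clause headed by 'tell'.
— Bill: subject of the matrix clause; c-commands the pronoun but lies outside its binding domain — allowed.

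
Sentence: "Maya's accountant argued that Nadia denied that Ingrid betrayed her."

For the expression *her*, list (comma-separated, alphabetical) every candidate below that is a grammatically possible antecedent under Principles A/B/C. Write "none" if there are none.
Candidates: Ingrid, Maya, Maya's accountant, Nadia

*her* is a pronoun; Principle B requires it to be free in its binding domain — the clause headed by 'betrayed'.
— Ingrid: subject of the clause headed by 'betrayed'; c-commands the pronoun within its binding domain — blocked (Principle B).
— Maya: possessor inside the subject DP of the matrix clause; does not c-command the pronoun — Principle B does not apply; allowed.
— Maya's accountant: subject of the matrix clause; c-commands the pronoun but lies outside its binding domain — allowed.
— Nadia: subject of the clause headed by 'denied'; c-commands the pronoun but lies outside its binding domain — allowed.

Maya, Maya's accountant, Nadia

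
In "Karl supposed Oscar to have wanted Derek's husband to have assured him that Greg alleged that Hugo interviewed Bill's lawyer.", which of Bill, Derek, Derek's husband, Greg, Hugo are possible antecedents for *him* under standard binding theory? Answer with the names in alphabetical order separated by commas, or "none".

Derek

*him* is a pronoun; Principle B requires it to be free in its binding domain — the clause headed by 'assured'.
— Bill: possessor inside the object DP of the clause headed by 'interviewed'; is c-commanded by the pronoun; coreference would bind this R-expression — blocked (Principle C).
— Derek: possessor inside the subject DP of the clause headed by 'assured'; does not c-command the pronoun — Principle B does not apply; allowed.
— Derek's husband: subject of the clause headed by 'assured'; c-commands the pronoun within its binding domain — blocked (Principle B).
— Greg: subject of the clause headed by 'alleged'; is c-commanded by the pronoun; coreference would bind this R-expression — blocked (Principle C).
— Hugo: subject of the clause headed by 'interviewed'; is c-commanded by the pronoun; coreference would bind this R-expression — blocked (Principle C).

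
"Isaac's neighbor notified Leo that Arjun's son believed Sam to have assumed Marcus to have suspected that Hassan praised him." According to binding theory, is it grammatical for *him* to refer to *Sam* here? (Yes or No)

Yes

*Sam* is an R-expression; Principle C requires it to be free (not bound by any c-commanding expression).
— him: object of the clause headed by 'praised'; the pronoun does not c-command the R-expression — coreference allowed.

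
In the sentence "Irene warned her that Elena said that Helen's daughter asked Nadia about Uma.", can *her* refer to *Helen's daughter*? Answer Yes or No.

No

*her* is a pronoun; Principle B requires it to be free in its binding domain — the matrix clause.
— Helen's daughter: subject of the clause headed by 'asked'; is c-commanded by the pronoun; coreference would bind this R-expression — blocked (Principle C).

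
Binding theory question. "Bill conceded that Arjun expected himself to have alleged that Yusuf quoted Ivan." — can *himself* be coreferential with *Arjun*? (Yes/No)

Yes

*himself* is a reflexive; Principle A requires it to be bound within its binding domain — the clause headed by 'expected'.
— Arjun: subject of the clause headed by 'expected'; c-commands the reflexive within its binding domain — allowed (Principle A).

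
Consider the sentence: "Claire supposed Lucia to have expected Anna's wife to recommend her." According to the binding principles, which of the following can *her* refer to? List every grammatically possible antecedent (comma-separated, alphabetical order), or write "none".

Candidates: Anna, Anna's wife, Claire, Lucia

Anna, Claire, Lucia

*her* is a pronoun; Principle B requires it to be free in its binding domain — the clause headed by 'recommend'.
— Anna: possessor inside the subject DP of the clause headed by 'recommend'; does not c-command the pronoun — Principle B does not apply; allowed.
— Anna's wife: subject of the clause headed by 'recommend'; c-commands the pronoun within its binding domain — blocked (Principle B).
— Claire: subject of the matrix clause; c-commands the pronoun but lies outside its binding domain — allowed.
— Lucia: subject of the clause headed by 'expected'; c-commands the pronoun but lies outside its binding domain — allowed.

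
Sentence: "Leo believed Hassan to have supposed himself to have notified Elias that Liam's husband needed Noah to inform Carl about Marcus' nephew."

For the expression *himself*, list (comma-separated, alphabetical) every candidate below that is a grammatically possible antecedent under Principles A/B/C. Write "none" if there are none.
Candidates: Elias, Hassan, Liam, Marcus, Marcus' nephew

Hassan

*himself* is a reflexive; Principle A requires it to be bound within its binding domain — the clause headed by 'supposed'.
— Elias: object of the clause headed by 'notified'; does not c-command the reflexive — cannot bind it (Principle A).
— Hassan: subject of the clause headed by 'supposed'; c-commands the reflexive within its binding domain — allowed (Principle A).
— Liam: possessor inside the subject DP of the clause headed by 'needed'; does not c-command the reflexive — cannot bind it (Principle A).
— Marcus: possessor inside the second object DP of the clause headed by 'inform'; does not c-command the reflexive — cannot bind it (Principle A).
— Marcus' nephew: second object of the clause headed by 'inform'; does not c-command the reflexive — cannot bind it (Principle A).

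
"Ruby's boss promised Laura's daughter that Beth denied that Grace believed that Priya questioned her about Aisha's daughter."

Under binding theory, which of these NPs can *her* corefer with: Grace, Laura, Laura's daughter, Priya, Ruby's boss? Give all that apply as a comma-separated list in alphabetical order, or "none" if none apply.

*her* is a pronoun; Principle B requires it to be free in its binding domain — the clause headed by 'questioned'.
— Grace: subject of the clause headed by 'believed'; c-commands the pronoun but lies outside its binding domain — allowed.
— Laura: possessor inside the object DP of the matrix clause; does not c-command the pronoun — Principle B does not apply; allowed.
— Laura's daughter: object of the matrix clause; c-commands the pronoun but lies outside its binding domain — allowed.
— Priya: subject of the clause headed by 'questioned'; c-commands the pronoun within its binding domain — blocked (Principle B).
— Ruby's boss: subject of the matrix clause; c-commands the pronoun but lies outside its binding domain — allowed.

Grace, Laura, Laura's daughter, Ruby's boss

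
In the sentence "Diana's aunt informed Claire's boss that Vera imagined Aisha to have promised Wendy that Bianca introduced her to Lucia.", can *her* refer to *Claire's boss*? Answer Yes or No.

Yes

*her* is a pronoun; Principle B requires it to be free in its binding domain — the clause headed by 'introduced'.
— Claire's boss: object of the matrix clause; c-commands the pronoun but lies outside its binding domain — allowed.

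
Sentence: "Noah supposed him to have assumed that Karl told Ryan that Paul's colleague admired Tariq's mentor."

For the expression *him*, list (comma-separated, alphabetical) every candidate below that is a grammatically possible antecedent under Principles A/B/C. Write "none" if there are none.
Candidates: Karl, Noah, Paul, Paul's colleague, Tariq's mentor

none

*him* is a pronoun; Principle B requires it to be free in its binding domain — the matrix clause.
— Karl: subject of the clause headed by 'told'; is c-commanded by the pronoun; coreference would bind this R-expression — blocked (Principle C).
— Noah: subject of the matrix clause; c-commands the pronoun within its binding domain — blocked (Principle B).
— Paul: possessor inside the subject DP of the clause headed by 'admired'; is c-commanded by the pronoun; coreference would bind this R-expression — blocked (Principle C).
— Paul's colleague: subject of the clause headed by 'admired'; is c-commanded by the pronoun; coreference would bind this R-expression — blocked (Principle C).
— Tariq's mentor: object of the clause headed by 'admired'; is c-commanded by the pronoun; coreference would bind this R-expression — blocked (Principle C).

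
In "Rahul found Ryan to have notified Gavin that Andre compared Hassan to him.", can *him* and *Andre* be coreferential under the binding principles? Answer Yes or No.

No

*Andre* is an R-expression; Principle C requires it to be free (not bound by any c-commanding expression).
— him: second object of the clause headed by 'compared'; the R-expression locally c-commands the pronoun — coreference blocked (Principle B on the pronoun).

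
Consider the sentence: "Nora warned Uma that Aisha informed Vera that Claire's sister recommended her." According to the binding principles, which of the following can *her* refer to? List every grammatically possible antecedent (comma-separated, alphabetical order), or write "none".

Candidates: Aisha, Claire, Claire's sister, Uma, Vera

*her* is a pronoun; Principle B requires it to be free in its binding domain — the clause headed by 'recommended'.
— Aisha: subject of the clause headed by 'informed'; c-commands the pronoun but lies outside its binding domain — allowed.
— Claire: possessor inside the subject DP of the clause headed by 'recommended'; does not c-command the pronoun — Principle B does not apply; allowed.
— Claire's sister: subject of the clause headed by 'recommended'; c-commands the pronoun within its binding domain — blocked (Principle B).
— Uma: object of the matrix clause; c-commands the pronoun but lies outside its binding domain — allowed.
— Vera: object of the clause headed by 'informed'; c-commands the pronoun but lies outside its binding domain — allowed.

Aisha, Claire, Uma, Vera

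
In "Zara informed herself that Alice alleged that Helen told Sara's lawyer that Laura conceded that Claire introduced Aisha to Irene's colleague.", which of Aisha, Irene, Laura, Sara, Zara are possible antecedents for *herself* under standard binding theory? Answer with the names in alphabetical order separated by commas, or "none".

Zara

*herself* is a reflexive; Principle A requires it to be bound within its binding domain — the matrix clause.
— Aisha: object of the clause headed by 'introduced'; does not c-command the reflexive — cannot bind it (Principle A).
— Irene: possessor inside the second object DP of the clause headed by 'introduced'; does not c-command the reflexive — cannot bind it (Principle A).
— Laura: subject of the clause headed by 'conceded'; does not c-command the reflexive — cannot bind it (Principle A).
— Sara: possessor inside the object DP of the clause headed by 'told'; does not c-command the reflexive — cannot bind it (Principle A).
— Zara: subject of the matrix clause; c-commands the reflexive within its binding domain — allowed (Principle A).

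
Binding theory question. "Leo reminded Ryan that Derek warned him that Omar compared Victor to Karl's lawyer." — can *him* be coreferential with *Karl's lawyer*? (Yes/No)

*him* is a pronoun; Principle B requires it to be free in its binding domain — the clause headed by 'warned'.
— Karl's lawyer: second object of the clause headed by 'compared'; is c-commanded by the pronoun; coreference would bind this R-expression — blocked (Principle C).

No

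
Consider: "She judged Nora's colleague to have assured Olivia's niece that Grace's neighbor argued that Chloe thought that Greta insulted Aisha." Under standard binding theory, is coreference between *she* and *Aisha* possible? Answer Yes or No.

No

*Aisha* is an R-expression; Principle C requires it to be free (not bound by any c-commanding expression).
— she: subject of the matrix clause; the pronoun c-commands the R-expression — coreference blocked (Principle C).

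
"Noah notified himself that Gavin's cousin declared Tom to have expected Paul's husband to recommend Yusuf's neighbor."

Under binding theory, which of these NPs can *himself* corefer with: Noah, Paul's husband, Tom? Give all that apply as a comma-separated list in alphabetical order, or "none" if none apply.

Noah

*himself* is a reflexive; Principle A requires it to be bound within its binding domain — the matrix clause.
— Noah: subject of the matrix clause; c-commands the reflexive within its binding domain — allowed (Principle A).
— Paul's husband: subject of the clause headed by 'recommend'; does not c-command the reflexive — cannot bind it (Principle A).
— Tom: subject of the clause headed by 'expected'; does not c-command the reflexive — cannot bind it (Principle A).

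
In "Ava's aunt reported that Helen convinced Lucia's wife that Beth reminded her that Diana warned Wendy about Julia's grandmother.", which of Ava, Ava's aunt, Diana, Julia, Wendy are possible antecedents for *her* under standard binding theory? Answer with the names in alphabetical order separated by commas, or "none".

Ava, Ava's aunt

*her* is a pronoun; Principle B requires it to be free in its binding domain — the clause headed by 'reminded'.
— Ava: possessor inside the subject DP of the matrix clause; does not c-command the pronoun — Principle B does not apply; allowed.
— Ava's aunt: subject of the matrix clause; c-commands the pronoun but lies outside its binding domain — allowed.
— Diana: subject of the clause headed by 'warned'; is c-commanded by the pronoun; coreference would bind this R-expression — blocked (Principle C).
— Julia: possessor inside the second object DP of the clause headed by 'warned'; is c-commanded by the pronoun; coreference would bind this R-expression — blocked (Principle C).
— Wendy: object of the clause headed by 'warned'; is c-commanded by the pronoun; coreference would bind this R-expression — blocked (Principle C).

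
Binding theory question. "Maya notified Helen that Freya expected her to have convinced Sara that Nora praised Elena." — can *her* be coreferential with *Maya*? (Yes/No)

Yes

*her* is a pronoun; Principle B requires it to be free in its binding domain — the clause headed by 'expected'.
— Maya: subject of the matrix clause; c-commands the pronoun but lies outside its binding domain — allowed.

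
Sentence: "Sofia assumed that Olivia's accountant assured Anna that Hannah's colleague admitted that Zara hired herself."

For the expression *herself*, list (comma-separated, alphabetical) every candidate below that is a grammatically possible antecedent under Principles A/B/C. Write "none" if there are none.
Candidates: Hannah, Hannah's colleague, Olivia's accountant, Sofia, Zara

*herself* is a reflexive; Principle A requires it to be bound within its binding domain — the clause headed by 'hired'.
— Hannah: possessor inside the subject DP of the clause headed by 'admitted'; does not c-command the reflexive — cannot bind it (Principle A).
— Hannah's colleague: subject of the clause headed by 'admitted'; c-commands the reflexive but lies outside its binding domain — cannot bind it (Principle A).
— Olivia's accountant: subject of the clause headed by 'assured'; c-commands the reflexive but lies outside its binding domain — cannot bind it (Principle A).
— Sofia: subject of the matrix clause; c-commands the reflexive but lies outside its binding domain — cannot bind it (Principle A).
— Zara: subject of the clause headed by 'hired'; c-commands the reflexive within its binding domain — allowed (Principle A).

Zara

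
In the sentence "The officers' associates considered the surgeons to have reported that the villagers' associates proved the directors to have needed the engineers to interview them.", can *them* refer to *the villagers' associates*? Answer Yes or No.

Yes

*them* is a pronoun; Principle B requires it to be free in its binding domain — the clause headed by 'interview'.
— the villagers' associates: subject of the clause headed by 'proved'; c-commands the pronoun but lies outside its binding domain — allowed.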